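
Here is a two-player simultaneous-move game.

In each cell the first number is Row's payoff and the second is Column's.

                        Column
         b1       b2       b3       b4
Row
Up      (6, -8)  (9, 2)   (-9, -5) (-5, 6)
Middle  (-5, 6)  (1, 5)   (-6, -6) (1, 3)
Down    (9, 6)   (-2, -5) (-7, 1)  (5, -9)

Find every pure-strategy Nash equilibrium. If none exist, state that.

(Down, b1)

(Up, b1): Row can switch to Down (6 → 9). Not NE.
(Up, b2): Column can switch to b4 (2 → 6). Not NE.
(Up, b3): Row can switch to Middle (-9 → -6). Not NE.
(Up, b4): Row can switch to Middle (-5 → 1). Not NE.
(Middle, b1): Row can switch to Up (-5 → 6). Not NE.
(Middle, b2): Row can switch to Up (1 → 9). Not NE.
(Down, b1): Row gets 9, best alternative 6; Column gets 6, best alternative 1. No profitable deviation — NE.
(The remaining 5 profiles each have a profitable deviation by the same check.)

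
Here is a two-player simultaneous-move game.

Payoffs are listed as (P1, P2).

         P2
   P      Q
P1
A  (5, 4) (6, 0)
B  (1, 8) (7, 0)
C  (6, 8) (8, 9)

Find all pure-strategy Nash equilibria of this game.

P1 against P: payoffs 5, 1, 6 → best response C.
P1 against Q: payoffs 6, 7, 8 → best response C.
P2 against A: payoffs 4, 0 → best response P.
P2 against B: payoffs 8, 0 → best response P.
P2 against C: payoffs 8, 9 → best response Q.
Mutual best responses: (C, Q).

The unique pure-strategy Nash equilibrium is (C, Q).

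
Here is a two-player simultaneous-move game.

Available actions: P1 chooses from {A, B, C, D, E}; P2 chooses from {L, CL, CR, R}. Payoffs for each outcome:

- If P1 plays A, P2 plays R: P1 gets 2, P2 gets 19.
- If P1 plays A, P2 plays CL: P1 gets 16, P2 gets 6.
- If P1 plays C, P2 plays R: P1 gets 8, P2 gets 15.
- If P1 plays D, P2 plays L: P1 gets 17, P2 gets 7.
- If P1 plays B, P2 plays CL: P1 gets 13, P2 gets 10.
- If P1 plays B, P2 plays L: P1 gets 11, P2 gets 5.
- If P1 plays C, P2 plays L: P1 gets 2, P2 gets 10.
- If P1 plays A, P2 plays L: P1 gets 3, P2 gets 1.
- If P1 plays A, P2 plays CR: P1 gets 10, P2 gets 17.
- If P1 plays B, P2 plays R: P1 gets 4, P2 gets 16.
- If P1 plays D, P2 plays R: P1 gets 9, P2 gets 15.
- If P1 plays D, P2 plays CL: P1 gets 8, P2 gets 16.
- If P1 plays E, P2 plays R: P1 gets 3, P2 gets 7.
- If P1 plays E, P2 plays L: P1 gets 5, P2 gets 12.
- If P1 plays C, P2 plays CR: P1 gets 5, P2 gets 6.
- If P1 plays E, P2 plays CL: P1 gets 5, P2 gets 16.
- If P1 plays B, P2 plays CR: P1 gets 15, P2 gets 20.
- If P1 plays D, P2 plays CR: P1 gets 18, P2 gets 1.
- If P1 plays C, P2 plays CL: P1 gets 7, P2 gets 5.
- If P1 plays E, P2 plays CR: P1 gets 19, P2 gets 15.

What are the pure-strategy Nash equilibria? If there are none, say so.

There is no pure-strategy Nash equilibrium.

P1 against L: payoffs 3, 11, 2, 17, 5 → best response D.
P1 against CL: payoffs 16, 13, 7, 8, 5 → best response A.
P1 against CR: payoffs 10, 15, 5, 18, 19 → best response E.
P1 against R: payoffs 2, 4, 8, 9, 3 → best response D.
P2 against A: payoffs 1, 6, 17, 19 → best response R.
P2 against B: payoffs 5, 10, 20, 16 → best response CR.
P2 against C: payoffs 10, 5, 6, 15 → best response R.
P2 against D: payoffs 7, 16, 1, 15 → best response CL.
P2 against E: payoffs 12, 16, 15, 7 → best response CL.
No profile is a mutual best response for all players.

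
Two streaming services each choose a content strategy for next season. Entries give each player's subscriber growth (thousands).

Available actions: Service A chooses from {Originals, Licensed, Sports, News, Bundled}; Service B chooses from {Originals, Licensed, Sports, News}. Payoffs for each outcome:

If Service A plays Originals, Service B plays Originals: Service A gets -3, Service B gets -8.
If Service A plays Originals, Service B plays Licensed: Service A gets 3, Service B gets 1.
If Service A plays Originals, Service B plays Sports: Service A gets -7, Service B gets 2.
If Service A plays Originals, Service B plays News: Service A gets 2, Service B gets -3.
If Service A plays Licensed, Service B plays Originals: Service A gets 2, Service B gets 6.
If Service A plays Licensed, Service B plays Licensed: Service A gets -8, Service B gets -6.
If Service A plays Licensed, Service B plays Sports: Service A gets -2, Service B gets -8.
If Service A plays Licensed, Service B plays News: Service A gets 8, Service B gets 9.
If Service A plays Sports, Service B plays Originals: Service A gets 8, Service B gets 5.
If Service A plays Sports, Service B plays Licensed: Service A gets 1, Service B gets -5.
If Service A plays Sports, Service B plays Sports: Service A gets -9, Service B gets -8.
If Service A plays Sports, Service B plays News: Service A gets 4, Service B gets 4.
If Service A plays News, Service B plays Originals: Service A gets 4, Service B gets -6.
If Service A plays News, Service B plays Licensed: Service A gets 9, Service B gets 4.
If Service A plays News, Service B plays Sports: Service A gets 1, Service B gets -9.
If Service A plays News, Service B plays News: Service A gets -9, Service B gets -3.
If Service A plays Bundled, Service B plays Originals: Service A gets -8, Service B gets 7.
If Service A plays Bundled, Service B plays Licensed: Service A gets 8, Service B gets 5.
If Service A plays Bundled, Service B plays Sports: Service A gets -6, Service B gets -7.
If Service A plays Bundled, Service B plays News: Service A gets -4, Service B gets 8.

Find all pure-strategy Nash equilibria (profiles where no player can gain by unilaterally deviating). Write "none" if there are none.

Pure-strategy Nash equilibria: (Licensed, News) and (Sports, Originals) and (News, Licensed)

(Originals, Originals): Service A can switch to Licensed (-3 → 2). Not NE.
(Originals, Licensed): Service A can switch to News (3 → 9). Not NE.
(Originals, Sports): Service A can switch to Licensed (-7 → -2). Not NE.
(Originals, News): Service A can switch to Licensed (2 → 8). Not NE.
(Licensed, Originals): Service A can switch to Sports (2 → 8). Not NE.
(Licensed, Licensed): Service A can switch to Originals (-8 → 3). Not NE.
(Licensed, Sports): Service A can switch to News (-2 → 1). Not NE.
(Licensed, News): Service A gets 8, best alternative 4; Service B gets 9, best alternative 6. No profitable deviation — NE.
(Sports, Originals): Service A gets 8, best alternative 4; Service B gets 5, best alternative 4. No profitable deviation — NE.
(Sports, Licensed): Service A can switch to Originals (1 → 3). Not NE.
(Sports, Sports): Service A can switch to Originals (-9 → -7). Not NE.
(Sports, News): Service A can switch to Licensed (4 → 8). Not NE.
(News, Licensed): Service A gets 9, best alternative 8; Service B gets 4, best alternative -3. No profitable deviation — NE.
(The remaining 7 profiles each have a profitable deviation by the same check.)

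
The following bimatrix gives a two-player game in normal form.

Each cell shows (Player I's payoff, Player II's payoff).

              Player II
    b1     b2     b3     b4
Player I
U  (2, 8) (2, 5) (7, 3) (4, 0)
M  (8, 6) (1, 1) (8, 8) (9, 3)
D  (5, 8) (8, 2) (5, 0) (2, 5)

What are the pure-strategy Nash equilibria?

(M, b3)

(U, b1): Player I can switch to M (2 → 8). Not NE.
(U, b2): Player I can switch to D (2 → 8). Not NE.
(U, b3): Player I can switch to M (7 → 8). Not NE.
(U, b4): Player I can switch to M (4 → 9). Not NE.
(M, b1): Player II can switch to b3 (6 → 8). Not NE.
(M, b2): Player I can switch to U (1 → 2). Not NE.
(M, b3): Player I gets 8, best alternative 7; Player II gets 8, best alternative 6. No profitable deviation — NE.
(M, b4): Player II can switch to b1 (3 → 6). Not NE.
(D, b1): Player I can switch to M (5 → 8). Not NE.
(D, b2): Player II can switch to b1 (2 → 8). Not NE.
(D, b3): Player I can switch to U (5 → 7). Not NE.
(The remaining 1 profile has a profitable deviation by the same check.)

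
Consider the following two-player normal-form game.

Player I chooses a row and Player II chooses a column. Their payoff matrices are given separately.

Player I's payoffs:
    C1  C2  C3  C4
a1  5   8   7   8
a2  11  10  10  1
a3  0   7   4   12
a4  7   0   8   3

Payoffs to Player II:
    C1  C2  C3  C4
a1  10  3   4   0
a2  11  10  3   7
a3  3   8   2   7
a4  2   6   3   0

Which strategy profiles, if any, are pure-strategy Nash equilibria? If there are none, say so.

(a1, C1): Player I can switch to a2 (5 → 11). Not NE.
(a1, C2): Player I can switch to a2 (8 → 10). Not NE.
(a1, C3): Player I can switch to a2 (7 → 10). Not NE.
(a1, C4): Player I can switch to a3 (8 → 12). Not NE.
(a2, C1): Player I gets 11, best alternative 7; Player II gets 11, best alternative 10. No profitable deviation — NE.
(a2, C2): Player II can switch to C1 (10 → 11). Not NE.
(a2, C3): Player II can switch to C1 (3 → 11). Not NE.
(The remaining 9 profiles each have a profitable deviation by the same check.)

(a2, C1)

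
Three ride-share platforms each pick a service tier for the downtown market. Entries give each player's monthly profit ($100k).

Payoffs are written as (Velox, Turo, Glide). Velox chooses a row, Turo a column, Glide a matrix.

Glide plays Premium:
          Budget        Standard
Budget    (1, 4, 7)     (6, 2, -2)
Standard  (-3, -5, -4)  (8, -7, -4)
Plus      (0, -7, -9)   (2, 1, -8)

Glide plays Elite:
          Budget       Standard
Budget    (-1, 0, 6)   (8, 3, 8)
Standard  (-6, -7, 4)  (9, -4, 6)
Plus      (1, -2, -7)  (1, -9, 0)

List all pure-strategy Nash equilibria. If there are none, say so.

Pure-strategy Nash equilibria: (Budget, Budget, Premium), (Standard, Standard, Elite), (Plus, Budget, Elite)

Check each profile: it is a Nash equilibrium iff no player can strictly gain by switching unilaterally.
(Budget, Budget, Premium): Velox gets 1, best alternative 0; Turo gets 4, best alternative 2; Glide gets 7, best alternative 6. No profitable deviation — NE.
(Budget, Budget, Elite): Velox can switch to Plus (-1 → 1). Not NE.
(Budget, Standard, Premium): Velox can switch to Standard (6 → 8). Not NE.
(Budget, Standard, Elite): Velox can switch to Standard (8 → 9). Not NE.
(Standard, Budget, Premium): Velox can switch to Budget (-3 → 1). Not NE.
(Standard, Budget, Elite): Velox can switch to Budget (-6 → -1). Not NE.
(Standard, Standard, Premium): Turo can switch to Budget (-7 → -5). Not NE.
(Standard, Standard, Elite): Velox gets 9, best alternative 8; Turo gets -4, best alternative -7; Glide gets 6, best alternative -4. No profitable deviation — NE.
(Plus, Budget, Premium): Velox can switch to Budget (0 → 1). Not NE.
(Plus, Budget, Elite): Velox gets 1, best alternative -1; Turo gets -2, best alternative -9; Glide gets -7, best alternative -9. No profitable deviation — NE.
(Plus, Standard, Premium): Velox can switch to Budget (2 → 6). Not NE.
(Plus, Standard, Elite): Velox can switch to Budget (1 → 8). Not NE.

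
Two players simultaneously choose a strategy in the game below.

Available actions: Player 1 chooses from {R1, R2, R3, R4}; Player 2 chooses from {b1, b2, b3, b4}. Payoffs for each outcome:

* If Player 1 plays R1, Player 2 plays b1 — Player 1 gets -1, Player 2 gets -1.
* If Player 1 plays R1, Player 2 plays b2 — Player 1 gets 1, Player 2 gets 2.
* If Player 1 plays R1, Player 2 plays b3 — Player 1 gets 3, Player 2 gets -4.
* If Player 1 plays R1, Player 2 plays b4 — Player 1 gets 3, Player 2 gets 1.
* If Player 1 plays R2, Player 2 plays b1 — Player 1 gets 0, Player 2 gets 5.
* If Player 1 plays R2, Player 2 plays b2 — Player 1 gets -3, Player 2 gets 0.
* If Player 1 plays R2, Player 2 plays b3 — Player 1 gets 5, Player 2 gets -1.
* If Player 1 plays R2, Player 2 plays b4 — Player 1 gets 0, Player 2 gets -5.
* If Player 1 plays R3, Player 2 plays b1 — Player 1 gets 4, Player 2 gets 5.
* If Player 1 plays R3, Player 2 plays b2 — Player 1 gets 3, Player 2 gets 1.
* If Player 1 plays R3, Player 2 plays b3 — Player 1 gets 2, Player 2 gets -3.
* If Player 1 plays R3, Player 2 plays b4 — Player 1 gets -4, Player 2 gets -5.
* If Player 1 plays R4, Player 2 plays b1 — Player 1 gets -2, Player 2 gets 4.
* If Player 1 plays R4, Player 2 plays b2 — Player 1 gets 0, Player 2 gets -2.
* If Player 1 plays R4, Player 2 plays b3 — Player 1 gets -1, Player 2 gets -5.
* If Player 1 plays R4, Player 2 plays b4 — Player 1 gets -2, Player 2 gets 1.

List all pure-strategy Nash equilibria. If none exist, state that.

(R3, b1)

(R1, b1): Player 1 can switch to R2 (-1 → 0). Not NE.
(R1, b2): Player 1 can switch to R3 (1 → 3). Not NE.
(R1, b3): Player 1 can switch to R2 (3 → 5). Not NE.
(R1, b4): Player 2 can switch to b2 (1 → 2). Not NE.
(R2, b1): Player 1 can switch to R3 (0 → 4). Not NE.
(R2, b2): Player 1 can switch to R1 (-3 → 1). Not NE.
(R2, b3): Player 2 can switch to b1 (-1 → 5). Not NE.
(R2, b4): Player 1 can switch to R1 (0 → 3). Not NE.
(R3, b1): Player 1 gets 4, best alternative 0; Player 2 gets 5, best alternative 1. No profitable deviation — NE.
(The remaining 7 profiles each have a profitable deviation by the same check.)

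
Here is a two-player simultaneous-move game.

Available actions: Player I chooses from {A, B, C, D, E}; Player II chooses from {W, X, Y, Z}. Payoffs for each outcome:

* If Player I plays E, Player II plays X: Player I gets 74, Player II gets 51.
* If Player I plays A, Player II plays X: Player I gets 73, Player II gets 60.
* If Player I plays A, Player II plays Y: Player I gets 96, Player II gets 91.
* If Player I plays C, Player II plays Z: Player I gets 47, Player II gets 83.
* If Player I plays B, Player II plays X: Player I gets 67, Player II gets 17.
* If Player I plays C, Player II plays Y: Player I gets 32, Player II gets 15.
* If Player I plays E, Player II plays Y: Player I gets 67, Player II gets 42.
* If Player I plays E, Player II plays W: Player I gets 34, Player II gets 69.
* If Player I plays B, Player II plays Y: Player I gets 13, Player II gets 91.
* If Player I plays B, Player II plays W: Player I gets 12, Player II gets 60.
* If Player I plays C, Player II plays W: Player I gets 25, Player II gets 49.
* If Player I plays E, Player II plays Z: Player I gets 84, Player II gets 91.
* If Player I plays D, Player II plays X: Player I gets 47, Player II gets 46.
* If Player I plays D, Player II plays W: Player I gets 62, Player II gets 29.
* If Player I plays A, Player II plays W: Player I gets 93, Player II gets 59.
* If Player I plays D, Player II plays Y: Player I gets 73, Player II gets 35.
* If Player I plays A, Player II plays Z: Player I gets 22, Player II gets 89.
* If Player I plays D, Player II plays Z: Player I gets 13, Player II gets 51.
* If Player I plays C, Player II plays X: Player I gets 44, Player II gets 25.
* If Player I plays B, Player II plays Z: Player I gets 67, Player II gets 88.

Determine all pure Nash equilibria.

Pure-strategy Nash equilibria: (A, Y); (E, Z)

Check each profile: it is a Nash equilibrium iff no player can strictly gain by switching unilaterally.
(A, W): Player II can switch to X (59 → 60). Not NE.
(A, X): Player I can switch to E (73 → 74). Not NE.
(A, Y): Player I gets 96, best alternative 73; Player II gets 91, best alternative 89. No profitable deviation — NE.
(A, Z): Player I can switch to B (22 → 67). Not NE.
(B, W): Player I can switch to A (12 → 93). Not NE.
(B, X): Player I can switch to A (67 → 73). Not NE.
(B, Y): Player I can switch to A (13 → 96). Not NE.
(B, Z): Player I can switch to E (67 → 84). Not NE.
(C, W): Player I can switch to A (25 → 93). Not NE.
(C, X): Player I can switch to A (44 → 73). Not NE.
(C, Y): Player I can switch to A (32 → 96). Not NE.
(C, Z): Player I can switch to B (47 → 67). Not NE.
(D, W): Player I can switch to A (62 → 93). Not NE.
(E, Z): Player I gets 84, best alternative 67; Player II gets 91, best alternative 69. No profitable deviation — NE.
(The remaining 6 profiles each have a profitable deviation by the same check.)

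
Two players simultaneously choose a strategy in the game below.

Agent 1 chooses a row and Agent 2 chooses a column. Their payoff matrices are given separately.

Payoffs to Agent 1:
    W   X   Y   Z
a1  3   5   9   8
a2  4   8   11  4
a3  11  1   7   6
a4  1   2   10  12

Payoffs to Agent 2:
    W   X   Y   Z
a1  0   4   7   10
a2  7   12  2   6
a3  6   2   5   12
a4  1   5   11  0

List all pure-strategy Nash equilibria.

Check each profile: it is a Nash equilibrium iff no player can strictly gain by switching unilaterally.
(a1, W): Agent 1 can switch to a2 (3 → 4). Not NE.
(a1, X): Agent 1 can switch to a2 (5 → 8). Not NE.
(a1, Y): Agent 1 can switch to a2 (9 → 11). Not NE.
(a1, Z): Agent 1 can switch to a4 (8 → 12). Not NE.
(a2, W): Agent 1 can switch to a3 (4 → 11). Not NE.
(a2, X): Agent 1 gets 8, best alternative 5; Agent 2 gets 12, best alternative 7. No profitable deviation — NE.
(a2, Y): Agent 2 can switch to W (2 → 7). Not NE.
(a2, Z): Agent 1 can switch to a1 (4 → 8). Not NE.
(a3, W): Agent 2 can switch to Z (6 → 12). Not NE.
(a3, X): Agent 1 can switch to a1 (1 → 5). Not NE.
(a3, Y): Agent 1 can switch to a1 (7 → 9). Not NE.
(The remaining 5 profiles each have a profitable deviation by the same check.)

(a2, X)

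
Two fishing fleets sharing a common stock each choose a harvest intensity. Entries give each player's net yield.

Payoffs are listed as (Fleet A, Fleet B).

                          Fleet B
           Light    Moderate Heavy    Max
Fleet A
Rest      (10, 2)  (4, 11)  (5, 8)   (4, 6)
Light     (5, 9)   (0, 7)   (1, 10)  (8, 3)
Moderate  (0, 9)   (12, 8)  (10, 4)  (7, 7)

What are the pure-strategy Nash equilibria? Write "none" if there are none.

For each player, find the best response to each opponent profile; mutual best responses are the pure NE.
Fleet A against Light: payoffs 10, 5, 0 → best response Rest.
Fleet A against Moderate: payoffs 4, 0, 12 → best response Moderate.
Fleet A against Heavy: payoffs 5, 1, 10 → best response Moderate.
Fleet A against Max: payoffs 4, 8, 7 → best response Light.
Fleet B against Rest: payoffs 2, 11, 8, 6 → best response Moderate.
Fleet B against Light: payoffs 9, 7, 10, 3 → best response Heavy.
Fleet B against Moderate: payoffs 9, 8, 4, 7 → best response Light.
No profile is a mutual best response for all players.

This game has no pure Nash equilibrium.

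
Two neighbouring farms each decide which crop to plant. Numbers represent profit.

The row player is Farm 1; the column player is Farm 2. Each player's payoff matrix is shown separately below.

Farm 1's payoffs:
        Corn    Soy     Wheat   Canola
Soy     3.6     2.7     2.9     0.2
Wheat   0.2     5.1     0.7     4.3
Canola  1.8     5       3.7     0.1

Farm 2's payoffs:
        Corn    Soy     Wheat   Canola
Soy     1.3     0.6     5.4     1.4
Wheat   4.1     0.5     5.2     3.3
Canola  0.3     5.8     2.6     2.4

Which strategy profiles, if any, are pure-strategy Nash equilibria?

There is no pure-strategy Nash equilibrium.

Farm 1 against Corn: payoffs 3.6, 0.2, 1.8 → best response Soy.
Farm 1 against Soy: payoffs 2.7, 5.1, 5 → best response Wheat.
Farm 1 against Wheat: payoffs 2.9, 0.7, 3.7 → best response Canola.
Farm 1 against Canola: payoffs 0.2, 4.3, 0.1 → best response Wheat.
Farm 2 against Soy: payoffs 1.3, 0.6, 5.4, 1.4 → best response Wheat.
Farm 2 against Wheat: payoffs 4.1, 0.5, 5.2, 3.3 → best response Wheat.
Farm 2 against Canola: payoffs 0.3, 5.8, 2.6, 2.4 → best response Soy.
No profile is a mutual best response for all players.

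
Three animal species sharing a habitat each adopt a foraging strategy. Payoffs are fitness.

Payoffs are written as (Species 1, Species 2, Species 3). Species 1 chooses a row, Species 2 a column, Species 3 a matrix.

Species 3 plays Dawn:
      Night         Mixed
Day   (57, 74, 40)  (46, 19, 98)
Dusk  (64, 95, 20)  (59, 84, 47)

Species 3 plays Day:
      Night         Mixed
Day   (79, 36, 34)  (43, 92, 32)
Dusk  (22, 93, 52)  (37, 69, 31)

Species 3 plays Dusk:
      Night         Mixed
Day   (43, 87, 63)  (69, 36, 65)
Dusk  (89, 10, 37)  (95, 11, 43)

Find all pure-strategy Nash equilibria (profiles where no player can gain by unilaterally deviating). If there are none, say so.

No pure-strategy Nash equilibrium.

Species 1 against (Night, Dawn): payoffs 57, 64 → best response Dusk.
Species 1 against (Night, Day): payoffs 79, 22 → best response Day.
Species 1 against (Night, Dusk): payoffs 43, 89 → best response Dusk.
Species 1 against (Mixed, Dawn): payoffs 46, 59 → best response Dusk.
Species 1 against (Mixed, Day): payoffs 43, 37 → best response Day.
Species 1 against (Mixed, Dusk): payoffs 69, 95 → best response Dusk.
Species 2 against (Day, Dawn): payoffs 74, 19 → best response Night.
Species 2 against (Day, Day): payoffs 36, 92 → best response Mixed.
Species 2 against (Day, Dusk): payoffs 87, 36 → best response Night.
Species 2 against (Dusk, Dawn): payoffs 95, 84 → best response Night.
Species 2 against (Dusk, Day): payoffs 93, 69 → best response Night.
Species 2 against (Dusk, Dusk): payoffs 10, 11 → best response Mixed.
Species 3 against (Day, Night): payoffs 40, 34, 63 → best response Dusk.
Species 3 against (Day, Mixed): payoffs 98, 32, 65 → best response Dawn.
Species 3 against (Dusk, Night): payoffs 20, 52, 37 → best response Day.
Species 3 against (Dusk, Mixed): payoffs 47, 31, 43 → best response Dawn.
No profile is a mutual best response for all players.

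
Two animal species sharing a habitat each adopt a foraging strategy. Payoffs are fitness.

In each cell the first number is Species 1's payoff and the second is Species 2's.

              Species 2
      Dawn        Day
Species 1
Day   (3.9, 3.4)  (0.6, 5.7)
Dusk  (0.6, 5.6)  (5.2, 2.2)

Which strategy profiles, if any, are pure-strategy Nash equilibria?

none

Species 1 against Dawn: payoffs 3.9, 0.6 → best response Day.
Species 1 against Day: payoffs 0.6, 5.2 → best response Dusk.
Species 2 against Day: payoffs 3.4, 5.7 → best response Day.
Species 2 against Dusk: payoffs 5.6, 2.2 → best response Dawn.
No profile is a mutual best response for all players.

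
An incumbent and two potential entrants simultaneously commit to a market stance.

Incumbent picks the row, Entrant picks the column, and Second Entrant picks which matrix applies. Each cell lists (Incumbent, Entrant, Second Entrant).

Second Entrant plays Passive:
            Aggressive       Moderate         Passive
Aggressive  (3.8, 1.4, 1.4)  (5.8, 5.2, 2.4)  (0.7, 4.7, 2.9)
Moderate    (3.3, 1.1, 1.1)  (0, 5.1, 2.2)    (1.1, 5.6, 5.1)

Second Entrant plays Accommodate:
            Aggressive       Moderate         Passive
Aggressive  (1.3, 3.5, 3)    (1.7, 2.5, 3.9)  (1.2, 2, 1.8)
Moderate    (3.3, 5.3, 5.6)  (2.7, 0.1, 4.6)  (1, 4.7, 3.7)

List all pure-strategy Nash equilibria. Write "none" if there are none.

Incumbent against (Aggressive, Passive): payoffs 3.8, 3.3 → best response Aggressive.
Incumbent against (Aggressive, Accommodate): payoffs 1.3, 3.3 → best response Moderate.
Incumbent against (Moderate, Passive): payoffs 5.8, 0 → best response Aggressive.
Incumbent against (Moderate, Accommodate): payoffs 1.7, 2.7 → best response Moderate.
Incumbent against (Passive, Passive): payoffs 0.7, 1.1 → best response Moderate.
Incumbent against (Passive, Accommodate): payoffs 1.2, 1 → best response Aggressive.
Entrant against (Aggressive, Passive): payoffs 1.4, 5.2, 4.7 → best response Moderate.
Entrant against (Aggressive, Accommodate): payoffs 3.5, 2.5, 2 → best response Aggressive.
Entrant against (Moderate, Passive): payoffs 1.1, 5.1, 5.6 → best response Passive.
Entrant against (Moderate, Accommodate): payoffs 5.3, 0.1, 4.7 → best response Aggressive.
Second Entrant against (Aggressive, Aggressive): payoffs 1.4, 3 → best response Accommodate.
Second Entrant against (Aggressive, Moderate): payoffs 2.4, 3.9 → best response Accommodate.
Second Entrant against (Aggressive, Passive): payoffs 2.9, 1.8 → best response Passive.
Second Entrant against (Moderate, Aggressive): payoffs 1.1, 5.6 → best response Accommodate.
Second Entrant against (Moderate, Moderate): payoffs 2.2, 4.6 → best response Accommodate.
Second Entrant against (Moderate, Passive): payoffs 5.1, 3.7 → best response Passive.
Mutual best responses: (Moderate, Aggressive, Accommodate); (Moderate, Passive, Passive).

Pure-strategy Nash equilibria: (Moderate, Aggressive, Accommodate), (Moderate, Passive, Passive)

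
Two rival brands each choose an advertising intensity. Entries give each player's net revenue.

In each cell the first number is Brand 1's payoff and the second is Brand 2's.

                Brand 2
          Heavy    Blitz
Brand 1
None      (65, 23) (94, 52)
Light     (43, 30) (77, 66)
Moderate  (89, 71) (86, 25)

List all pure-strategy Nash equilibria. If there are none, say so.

(None, Blitz) and (Moderate, Heavy)

Mark each player's best response to every combination of opponents' strategies; a profile where every player is best-responding is a pure Nash equilibrium.
Brand 1 against Heavy: payoffs 65, 43, 89 → best response Moderate.
Brand 1 against Blitz: payoffs 94, 77, 86 → best response None.
Brand 2 against None: payoffs 23, 52 → best response Blitz.
Brand 2 against Light: payoffs 30, 66 → best response Blitz.
Brand 2 against Moderate: payoffs 71, 25 → best response Heavy.
Mutual best responses: (None, Blitz); (Moderate, Heavy).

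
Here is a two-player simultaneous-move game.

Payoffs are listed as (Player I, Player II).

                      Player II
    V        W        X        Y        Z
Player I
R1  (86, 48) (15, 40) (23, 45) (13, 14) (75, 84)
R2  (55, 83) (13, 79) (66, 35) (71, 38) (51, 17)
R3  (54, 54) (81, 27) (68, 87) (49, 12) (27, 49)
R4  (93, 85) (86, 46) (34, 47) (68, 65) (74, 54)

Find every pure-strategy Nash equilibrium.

Player I against V: payoffs 86, 55, 54, 93 → best response R4.
Player I against W: payoffs 15, 13, 81, 86 → best response R4.
Player I against X: payoffs 23, 66, 68, 34 → best response R3.
Player I against Y: payoffs 13, 71, 49, 68 → best response R2.
Player I against Z: payoffs 75, 51, 27, 74 → best response R1.
Player II against R1: payoffs 48, 40, 45, 14, 84 → best response Z.
Player II against R2: payoffs 83, 79, 35, 38, 17 → best response V.
Player II against R3: payoffs 54, 27, 87, 12, 49 → best response X.
Player II against R4: payoffs 85, 46, 47, 65, 54 → best response V.
Mutual best responses: (R1, Z); (R3, X); (R4, V).

(R1, Z); (R3, X); (R4, V)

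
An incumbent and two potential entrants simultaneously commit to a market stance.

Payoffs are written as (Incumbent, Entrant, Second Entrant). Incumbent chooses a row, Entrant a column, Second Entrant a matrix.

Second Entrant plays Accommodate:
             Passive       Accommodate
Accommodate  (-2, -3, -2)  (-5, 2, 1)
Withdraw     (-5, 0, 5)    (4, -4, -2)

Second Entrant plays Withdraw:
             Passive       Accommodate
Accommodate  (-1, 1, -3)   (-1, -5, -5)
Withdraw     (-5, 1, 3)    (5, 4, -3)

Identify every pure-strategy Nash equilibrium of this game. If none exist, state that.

There is no pure-strategy Nash equilibrium.

Incumbent against (Passive, Accommodate): payoffs -2, -5 → best response Accommodate.
Incumbent against (Passive, Withdraw): payoffs -1, -5 → best response Accommodate.
Incumbent against (Accommodate, Accommodate): payoffs -5, 4 → best response Withdraw.
Incumbent against (Accommodate, Withdraw): payoffs -1, 5 → best response Withdraw.
Entrant against (Accommodate, Accommodate): payoffs -3, 2 → best response Accommodate.
Entrant against (Accommodate, Withdraw): payoffs 1, -5 → best response Passive.
Entrant against (Withdraw, Accommodate): payoffs 0, -4 → best response Passive.
Entrant against (Withdraw, Withdraw): payoffs 1, 4 → best response Accommodate.
Second Entrant against (Accommodate, Passive): payoffs -2, -3 → best response Accommodate.
Second Entrant against (Accommodate, Accommodate): payoffs 1, -5 → best response Accommodate.
Second Entrant against (Withdraw, Passive): payoffs 5, 3 → best response Accommodate.
Second Entrant against (Withdraw, Accommodate): payoffs -2, -3 → best response Accommodate.
No profile is a mutual best response for all players.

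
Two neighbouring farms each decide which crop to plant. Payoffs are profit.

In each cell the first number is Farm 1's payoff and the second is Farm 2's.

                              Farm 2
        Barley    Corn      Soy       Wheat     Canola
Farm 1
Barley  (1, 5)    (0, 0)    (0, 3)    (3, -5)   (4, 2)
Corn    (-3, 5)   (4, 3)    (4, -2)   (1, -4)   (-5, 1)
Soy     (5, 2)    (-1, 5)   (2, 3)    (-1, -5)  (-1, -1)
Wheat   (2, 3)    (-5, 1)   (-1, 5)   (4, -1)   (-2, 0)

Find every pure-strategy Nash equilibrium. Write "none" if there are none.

For each player, find the best response to each opponent profile; mutual best responses are the pure NE.
Farm 1 against Barley: payoffs 1, -3, 5, 2 → best response Soy.
Farm 1 against Corn: payoffs 0, 4, -1, -5 → best response Corn.
Farm 1 against Soy: payoffs 0, 4, 2, -1 → best response Corn.
Farm 1 against Wheat: payoffs 3, 1, -1, 4 → best response Wheat.
Farm 1 against Canola: payoffs 4, -5, -1, -2 → best response Barley.
Farm 2 against Barley: payoffs 5, 0, 3, -5, 2 → best response Barley.
Farm 2 against Corn: payoffs 5, 3, -2, -4, 1 → best response Barley.
Farm 2 against Soy: payoffs 2, 5, 3, -5, -1 → best response Corn.
Farm 2 against Wheat: payoffs 3, 1, 5, -1, 0 → best response Soy.
No profile is a mutual best response for all players.

There is no pure-strategy Nash equilibrium.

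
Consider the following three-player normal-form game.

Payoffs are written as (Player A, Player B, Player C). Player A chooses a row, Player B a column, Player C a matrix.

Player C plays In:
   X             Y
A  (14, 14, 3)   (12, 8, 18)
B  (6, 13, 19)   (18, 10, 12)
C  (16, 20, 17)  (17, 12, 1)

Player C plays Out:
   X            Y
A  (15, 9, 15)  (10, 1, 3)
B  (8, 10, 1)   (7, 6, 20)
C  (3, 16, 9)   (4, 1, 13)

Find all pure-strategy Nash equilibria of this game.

Player A against (X, In): payoffs 14, 6, 16 → best response C.
Player A against (X, Out): payoffs 15, 8, 3 → best response A.
Player A against (Y, In): payoffs 12, 18, 17 → best response B.
Player A against (Y, Out): payoffs 10, 7, 4 → best response A.
Player B against (A, In): payoffs 14, 8 → best response X.
Player B against (A, Out): payoffs 9, 1 → best response X.
Player B against (B, In): payoffs 13, 10 → best response X.
Player B against (B, Out): payoffs 10, 6 → best response X.
Player B against (C, In): payoffs 20, 12 → best response X.
Player B against (C, Out): payoffs 16, 1 → best response X.
Player C against (A, X): payoffs 3, 15 → best response Out.
Player C against (A, Y): payoffs 18, 3 → best response In.
Player C against (B, X): payoffs 19, 1 → best response In.
Player C against (B, Y): payoffs 12, 20 → best response Out.
Player C against (C, X): payoffs 17, 9 → best response In.
Player C against (C, Y): payoffs 1, 13 → best response Out.
Mutual best responses: (A, X, Out); (C, X, In).

Pure-strategy Nash equilibria: (A, X, Out) and (C, X, In)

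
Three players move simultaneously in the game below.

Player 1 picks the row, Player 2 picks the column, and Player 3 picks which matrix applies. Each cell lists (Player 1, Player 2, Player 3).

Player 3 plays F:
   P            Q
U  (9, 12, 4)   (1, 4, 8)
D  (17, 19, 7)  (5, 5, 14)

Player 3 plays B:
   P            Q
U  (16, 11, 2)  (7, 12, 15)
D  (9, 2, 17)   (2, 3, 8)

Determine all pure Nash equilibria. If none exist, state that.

Player 1 against (P, F): payoffs 9, 17 → best response D.
Player 1 against (P, B): payoffs 16, 9 → best response U.
Player 1 against (Q, F): payoffs 1, 5 → best response D.
Player 1 against (Q, B): payoffs 7, 2 → best response U.
Player 2 against (U, F): payoffs 12, 4 → best response P.
Player 2 against (U, B): payoffs 11, 12 → best response Q.
Player 2 against (D, F): payoffs 19, 5 → best response P.
Player 2 against (D, B): payoffs 2, 3 → best response Q.
Player 3 against (U, P): payoffs 4, 2 → best response F.
Player 3 against (U, Q): payoffs 8, 15 → best response B.
Player 3 against (D, P): payoffs 7, 17 → best response B.
Player 3 against (D, Q): payoffs 14, 8 → best response F.
Mutual best responses: (U, Q, B).

Pure NE: (U, Q, B)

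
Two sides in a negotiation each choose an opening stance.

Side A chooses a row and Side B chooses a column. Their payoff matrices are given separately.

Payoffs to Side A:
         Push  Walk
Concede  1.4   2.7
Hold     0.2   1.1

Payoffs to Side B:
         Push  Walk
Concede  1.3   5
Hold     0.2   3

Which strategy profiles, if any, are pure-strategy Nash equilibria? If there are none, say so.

(Concede, Push): Side B can switch to Walk (1.3 → 5). Not NE.
(Concede, Walk): Side A gets 2.7, best alternative 1.1; Side B gets 5, best alternative 1.3. No profitable deviation — NE.
(Hold, Push): Side A can switch to Concede (0.2 → 1.4). Not NE.
(Hold, Walk): Side A can switch to Concede (1.1 → 2.7). Not NE.

(Concede, Walk)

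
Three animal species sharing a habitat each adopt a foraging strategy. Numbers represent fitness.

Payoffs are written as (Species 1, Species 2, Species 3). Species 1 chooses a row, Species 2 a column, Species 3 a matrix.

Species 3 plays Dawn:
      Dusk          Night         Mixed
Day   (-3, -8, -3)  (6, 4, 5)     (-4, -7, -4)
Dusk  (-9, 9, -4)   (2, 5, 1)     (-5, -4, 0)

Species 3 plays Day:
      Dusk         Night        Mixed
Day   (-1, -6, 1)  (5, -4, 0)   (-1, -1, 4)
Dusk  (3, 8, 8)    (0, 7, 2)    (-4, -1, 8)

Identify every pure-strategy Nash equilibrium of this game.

The pure Nash equilibria are (Day, Night, Dawn) and (Day, Mixed, Day) and (Dusk, Dusk, Day).

Species 1 against (Dusk, Dawn): payoffs -3, -9 → best response Day.
Species 1 against (Dusk, Day): payoffs -1, 3 → best response Dusk.
Species 1 against (Night, Dawn): payoffs 6, 2 → best response Day.
Species 1 against (Night, Day): payoffs 5, 0 → best response Day.
Species 1 against (Mixed, Dawn): payoffs -4, -5 → best response Day.
Species 1 against (Mixed, Day): payoffs -1, -4 → best response Day.
Species 2 against (Day, Dawn): payoffs -8, 4, -7 → best response Night.
Species 2 against (Day, Day): payoffs -6, -4, -1 → best response Mixed.
Species 2 against (Dusk, Dawn): payoffs 9, 5, -4 → best response Dusk.
Species 2 against (Dusk, Day): payoffs 8, 7, -1 → best response Dusk.
Species 3 against (Day, Dusk): payoffs -3, 1 → best response Day.
Species 3 against (Day, Night): payoffs 5, 0 → best response Dawn.
Species 3 against (Day, Mixed): payoffs -4, 4 → best response Day.
Species 3 against (Dusk, Dusk): payoffs -4, 8 → best response Day.
Species 3 against (Dusk, Night): payoffs 1, 2 → best response Day.
Species 3 against (Dusk, Mixed): payoffs 0, 8 → best response Day.
Mutual best responses: (Day, Night, Dawn); (Day, Mixed, Day); (Dusk, Dusk, Day).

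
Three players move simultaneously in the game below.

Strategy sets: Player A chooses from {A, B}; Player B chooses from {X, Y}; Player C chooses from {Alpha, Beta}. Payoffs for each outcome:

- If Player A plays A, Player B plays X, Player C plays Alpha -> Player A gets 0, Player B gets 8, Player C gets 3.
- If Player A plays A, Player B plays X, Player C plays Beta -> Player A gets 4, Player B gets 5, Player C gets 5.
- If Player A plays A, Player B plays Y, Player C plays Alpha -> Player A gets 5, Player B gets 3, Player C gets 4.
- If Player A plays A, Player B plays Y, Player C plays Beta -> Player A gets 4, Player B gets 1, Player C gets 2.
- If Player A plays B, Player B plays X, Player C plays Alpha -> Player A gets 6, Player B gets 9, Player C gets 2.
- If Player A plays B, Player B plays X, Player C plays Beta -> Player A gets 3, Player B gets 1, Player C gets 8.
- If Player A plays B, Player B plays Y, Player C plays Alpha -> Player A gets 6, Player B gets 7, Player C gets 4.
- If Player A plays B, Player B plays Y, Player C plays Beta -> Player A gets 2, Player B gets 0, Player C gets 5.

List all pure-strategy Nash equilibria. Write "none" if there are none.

(A, X, Alpha): Player A can switch to B (0 → 6). Not NE.
(A, X, Beta): Player A gets 4, best alternative 3; Player B gets 5, best alternative 1; Player C gets 5, best alternative 3. No profitable deviation — NE.
(A, Y, Alpha): Player A can switch to B (5 → 6). Not NE.
(A, Y, Beta): Player B can switch to X (1 → 5). Not NE.
(B, X, Alpha): Player C can switch to Beta (2 → 8). Not NE.
(B, X, Beta): Player A can switch to A (3 → 4). Not NE.
(B, Y, Alpha): Player B can switch to X (7 → 9). Not NE.
(B, Y, Beta): Player A can switch to A (2 → 4). Not NE.

(A, X, Beta)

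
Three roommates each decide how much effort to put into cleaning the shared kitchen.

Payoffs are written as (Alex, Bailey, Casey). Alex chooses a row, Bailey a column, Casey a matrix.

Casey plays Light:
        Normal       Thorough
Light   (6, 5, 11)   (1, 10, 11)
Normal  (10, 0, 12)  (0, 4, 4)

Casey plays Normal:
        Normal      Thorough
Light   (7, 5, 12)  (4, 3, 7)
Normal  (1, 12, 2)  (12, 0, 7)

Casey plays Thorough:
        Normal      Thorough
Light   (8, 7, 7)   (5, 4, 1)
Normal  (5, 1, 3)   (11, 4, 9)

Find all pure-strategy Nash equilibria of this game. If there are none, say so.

The pure Nash equilibria are (Light, Normal, Normal), (Light, Thorough, Light), (Normal, Thorough, Thorough).

Alex against (Normal, Light): payoffs 6, 10 → best response Normal.
Alex against (Normal, Normal): payoffs 7, 1 → best response Light.
Alex against (Normal, Thorough): payoffs 8, 5 → best response Light.
Alex against (Thorough, Light): payoffs 1, 0 → best response Light.
Alex against (Thorough, Normal): payoffs 4, 12 → best response Normal.
Alex against (Thorough, Thorough): payoffs 5, 11 → best response Normal.
Bailey against (Light, Light): payoffs 5, 10 → best response Thorough.
Bailey against (Light, Normal): payoffs 5, 3 → best response Normal.
Bailey against (Light, Thorough): payoffs 7, 4 → best response Normal.
Bailey against (Normal, Light): payoffs 0, 4 → best response Thorough.
Bailey against (Normal, Normal): payoffs 12, 0 → best response Normal.
Bailey against (Normal, Thorough): payoffs 1, 4 → best response Thorough.
Casey against (Light, Normal): payoffs 11, 12, 7 → best response Normal.
Casey against (Light, Thorough): payoffs 11, 7, 1 → best response Light.
Casey against (Normal, Normal): payoffs 12, 2, 3 → best response Light.
Casey against (Normal, Thorough): payoffs 4, 7, 9 → best response Thorough.
Mutual best responses: (Light, Normal, Normal); (Light, Thorough, Light); (Normal, Thorough, Thorough).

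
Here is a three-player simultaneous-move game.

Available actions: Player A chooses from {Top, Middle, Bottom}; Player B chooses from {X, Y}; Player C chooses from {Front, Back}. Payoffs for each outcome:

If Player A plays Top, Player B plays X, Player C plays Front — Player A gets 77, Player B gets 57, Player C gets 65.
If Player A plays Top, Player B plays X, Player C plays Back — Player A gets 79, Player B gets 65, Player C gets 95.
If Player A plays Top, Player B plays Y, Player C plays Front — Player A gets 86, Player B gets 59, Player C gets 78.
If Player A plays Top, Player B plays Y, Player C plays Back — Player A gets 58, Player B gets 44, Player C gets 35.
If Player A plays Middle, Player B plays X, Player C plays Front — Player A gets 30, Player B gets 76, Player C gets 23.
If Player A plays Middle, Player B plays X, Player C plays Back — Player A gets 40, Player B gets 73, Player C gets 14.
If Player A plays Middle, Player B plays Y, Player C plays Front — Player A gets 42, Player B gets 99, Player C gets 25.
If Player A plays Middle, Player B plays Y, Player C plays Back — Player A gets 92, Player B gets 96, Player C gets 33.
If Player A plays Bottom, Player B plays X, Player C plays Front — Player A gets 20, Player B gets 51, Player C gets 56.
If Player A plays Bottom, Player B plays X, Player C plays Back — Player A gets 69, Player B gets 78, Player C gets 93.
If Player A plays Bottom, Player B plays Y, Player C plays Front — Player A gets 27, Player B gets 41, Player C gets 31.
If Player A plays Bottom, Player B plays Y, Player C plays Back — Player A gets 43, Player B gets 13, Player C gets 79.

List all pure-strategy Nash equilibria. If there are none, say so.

(Top, X, Front): Player B can switch to Y (57 → 59). Not NE.
(Top, X, Back): Player A gets 79, best alternative 69; Player B gets 65, best alternative 44; Player C gets 95, best alternative 65. No profitable deviation — NE.
(Top, Y, Front): Player A gets 86, best alternative 42; Player B gets 59, best alternative 57; Player C gets 78, best alternative 35. No profitable deviation — NE.
(Top, Y, Back): Player A can switch to Middle (58 → 92). Not NE.
(Middle, X, Front): Player A can switch to Top (30 → 77). Not NE.
(Middle, X, Back): Player A can switch to Top (40 → 79). Not NE.
(Middle, Y, Front): Player A can switch to Top (42 → 86). Not NE.
(Middle, Y, Back): Player A gets 92, best alternative 58; Player B gets 96, best alternative 73; Player C gets 33, best alternative 25. No profitable deviation — NE.
(Bottom, X, Front): Player A can switch to Top (20 → 77). Not NE.
(Bottom, X, Back): Player A can switch to Top (69 → 79). Not NE.
(Bottom, Y, Front): Player A can switch to Top (27 → 86). Not NE.
(Bottom, Y, Back): Player A can switch to Top (43 → 58). Not NE.

The pure Nash equilibria are (Top, X, Back) and (Top, Y, Front) and (Middle, Y, Back).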